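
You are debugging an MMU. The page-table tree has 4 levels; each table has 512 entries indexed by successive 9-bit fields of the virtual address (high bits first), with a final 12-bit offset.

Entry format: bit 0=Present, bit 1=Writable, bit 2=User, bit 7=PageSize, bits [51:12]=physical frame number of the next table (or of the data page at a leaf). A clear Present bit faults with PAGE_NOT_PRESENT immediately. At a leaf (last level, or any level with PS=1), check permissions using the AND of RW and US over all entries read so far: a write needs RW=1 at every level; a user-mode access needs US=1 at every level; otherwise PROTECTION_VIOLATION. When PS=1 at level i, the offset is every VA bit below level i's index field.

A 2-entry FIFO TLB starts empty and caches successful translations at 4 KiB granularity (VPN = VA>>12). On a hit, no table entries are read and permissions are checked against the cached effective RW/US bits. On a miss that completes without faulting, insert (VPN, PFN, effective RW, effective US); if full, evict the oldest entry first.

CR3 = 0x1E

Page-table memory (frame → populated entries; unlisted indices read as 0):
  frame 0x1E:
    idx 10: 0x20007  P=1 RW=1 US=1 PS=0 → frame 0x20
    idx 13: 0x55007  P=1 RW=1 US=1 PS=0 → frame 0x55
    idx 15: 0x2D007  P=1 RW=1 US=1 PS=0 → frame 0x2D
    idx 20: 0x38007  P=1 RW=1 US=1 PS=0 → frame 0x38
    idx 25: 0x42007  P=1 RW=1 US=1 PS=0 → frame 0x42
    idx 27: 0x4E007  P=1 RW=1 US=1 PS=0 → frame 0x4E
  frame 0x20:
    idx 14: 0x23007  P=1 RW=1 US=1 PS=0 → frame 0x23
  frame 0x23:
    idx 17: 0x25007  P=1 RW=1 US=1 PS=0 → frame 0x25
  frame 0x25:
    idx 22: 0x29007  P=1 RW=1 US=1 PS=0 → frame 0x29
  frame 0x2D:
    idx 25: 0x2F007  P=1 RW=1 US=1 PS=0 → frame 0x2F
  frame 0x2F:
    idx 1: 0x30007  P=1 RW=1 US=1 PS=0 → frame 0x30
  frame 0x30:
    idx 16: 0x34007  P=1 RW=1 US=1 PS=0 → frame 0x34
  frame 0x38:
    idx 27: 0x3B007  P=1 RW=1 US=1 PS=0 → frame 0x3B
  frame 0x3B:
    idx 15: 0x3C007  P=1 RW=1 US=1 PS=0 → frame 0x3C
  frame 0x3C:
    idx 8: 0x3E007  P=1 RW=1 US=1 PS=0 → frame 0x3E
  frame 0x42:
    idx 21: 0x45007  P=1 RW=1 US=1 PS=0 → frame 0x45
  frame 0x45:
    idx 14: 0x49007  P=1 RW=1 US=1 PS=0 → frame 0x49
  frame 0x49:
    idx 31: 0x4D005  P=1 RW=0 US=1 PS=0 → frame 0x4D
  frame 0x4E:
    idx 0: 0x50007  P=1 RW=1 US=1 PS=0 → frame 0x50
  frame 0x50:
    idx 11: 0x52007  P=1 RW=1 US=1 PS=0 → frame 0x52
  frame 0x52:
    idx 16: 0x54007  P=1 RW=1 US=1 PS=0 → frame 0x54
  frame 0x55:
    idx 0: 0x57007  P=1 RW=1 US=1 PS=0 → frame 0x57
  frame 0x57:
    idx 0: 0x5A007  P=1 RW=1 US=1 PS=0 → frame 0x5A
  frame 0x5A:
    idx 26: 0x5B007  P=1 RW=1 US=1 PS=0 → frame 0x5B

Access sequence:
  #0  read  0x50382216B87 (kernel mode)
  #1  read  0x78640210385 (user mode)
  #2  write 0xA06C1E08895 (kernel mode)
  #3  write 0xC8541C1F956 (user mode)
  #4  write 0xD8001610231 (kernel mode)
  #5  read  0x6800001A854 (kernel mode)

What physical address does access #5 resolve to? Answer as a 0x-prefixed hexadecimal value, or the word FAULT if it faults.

Walk each access:
#0 VA=0x50382216B87 (r,kernel):
  [0] read 0x1E idx=10: raw=0x20007 flags P=1 W=1 U=1 S=0
  [1] read 0x20 idx=14: raw=0x23007 flags P=1 W=1 U=1 S=0
  [2] read 0x23 idx=17: raw=0x25007 flags P=1 W=1 U=1 S=0
  [3] read 0x25 idx=22: raw=0x29007 flags P=1 W=1 U=1 S=0
  → PA=0x29B87  (4 entries read)
#1 VA=0x78640210385 (r,user):
  [0] read 0x1E idx=15: raw=0x2D007 flags P=1 W=1 U=1 S=0
  [1] read 0x2D idx=25: raw=0x2F007 flags P=1 W=1 U=1 S=0
  [2] read 0x2F idx=1: raw=0x30007 flags P=1 W=1 U=1 S=0
  [3] read 0x30 idx=16: raw=0x34007 flags P=1 W=1 U=1 S=0
  → PA=0x34385  (4 entries read)
#2 VA=0xA06C1E08895 (w,kernel):
  [0] read 0x1E idx=20: raw=0x38007 flags P=1 W=1 U=1 S=0
  [1] read 0x38 idx=27: raw=0x3B007 flags P=1 W=1 U=1 S=0
  [2] read 0x3B idx=15: raw=0x3C007 flags P=1 W=1 U=1 S=0
  [3] read 0x3C idx=8: raw=0x3E007 flags P=1 W=1 U=1 S=0
  → PA=0x3E895  (4 entries read)
#3 VA=0xC8541C1F956 (w,user):
  [0] read 0x1E idx=25: raw=0x42007 flags P=1 W=1 U=1 S=0
  [1] read 0x42 idx=21: raw=0x45007 flags P=1 W=1 U=1 S=0
  [2] read 0x45 idx=14: raw=0x49007 flags P=1 W=1 U=1 S=0
  [3] read 0x49 idx=31: raw=0x4D005 flags P=1 W=0 U=1 S=0
  ✗ PROTECTION_VIOLATION  [4 reads]
#4 VA=0xD8001610231 (w,kernel):
  [0] read 0x1E idx=27: raw=0x4E007 flags P=1 W=1 U=1 S=0
  [1] read 0x4E idx=0: raw=0x50007 flags P=1 W=1 U=1 S=0
  [2] read 0x50 idx=11: raw=0x52007 flags P=1 W=1 U=1 S=0
  [3] read 0x52 idx=16: raw=0x54007 flags P=1 W=1 U=1 S=0
  → PA=0x54231  (4 entries read)
#5 VA=0x6800001A854 (r,kernel):
  [0] read 0x1E idx=13: raw=0x55007 flags P=1 W=1 U=1 S=0
  [1] read 0x55 idx=0: raw=0x57007 flags P=1 W=1 U=1 S=0
  [2] read 0x57 idx=0: raw=0x5A007 flags P=1 W=1 U=1 S=0
  [3] read 0x5A idx=26: raw=0x5B007 flags P=1 W=1 U=1 S=0
  → PA=0x5B854  (4 entries read)

Access #5 PA: 0x5B854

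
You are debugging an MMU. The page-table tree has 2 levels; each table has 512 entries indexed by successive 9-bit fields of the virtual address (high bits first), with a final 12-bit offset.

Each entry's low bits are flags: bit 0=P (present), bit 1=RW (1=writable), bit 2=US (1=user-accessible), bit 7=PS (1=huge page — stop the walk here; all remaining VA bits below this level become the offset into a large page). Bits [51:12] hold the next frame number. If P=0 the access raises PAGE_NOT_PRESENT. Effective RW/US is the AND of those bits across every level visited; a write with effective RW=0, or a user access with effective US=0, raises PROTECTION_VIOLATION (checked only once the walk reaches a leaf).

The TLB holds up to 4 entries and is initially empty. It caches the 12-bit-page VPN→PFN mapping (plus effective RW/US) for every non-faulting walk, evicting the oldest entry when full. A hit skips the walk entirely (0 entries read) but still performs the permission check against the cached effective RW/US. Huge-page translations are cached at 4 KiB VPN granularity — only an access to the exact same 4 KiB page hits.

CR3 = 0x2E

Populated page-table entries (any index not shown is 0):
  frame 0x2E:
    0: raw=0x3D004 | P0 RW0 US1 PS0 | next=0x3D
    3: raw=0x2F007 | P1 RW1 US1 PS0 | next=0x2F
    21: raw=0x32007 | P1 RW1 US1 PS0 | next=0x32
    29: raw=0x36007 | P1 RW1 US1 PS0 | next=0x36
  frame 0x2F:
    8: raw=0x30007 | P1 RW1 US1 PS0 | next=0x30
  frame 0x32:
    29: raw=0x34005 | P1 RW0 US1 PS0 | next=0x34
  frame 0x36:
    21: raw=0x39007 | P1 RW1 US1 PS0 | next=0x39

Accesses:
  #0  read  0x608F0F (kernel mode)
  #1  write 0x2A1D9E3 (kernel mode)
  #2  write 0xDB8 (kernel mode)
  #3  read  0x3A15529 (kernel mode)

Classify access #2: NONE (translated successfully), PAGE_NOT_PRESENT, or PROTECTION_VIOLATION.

Walk each access:
#0 VA=0x608F0F (r,kernel):
  L0: frame=0x2E idx=3 entry=0x2F007 [P=1 RW=1 US=1 PS=0]
  L1: frame=0x2F idx=8 entry=0x30007 [P=1 RW=1 US=1 PS=0]
  ⇒ phys 0x30F0F  [2 reads]
#1 VA=0x2A1D9E3 (w,kernel):
  L0: frame=0x2E idx=21 entry=0x32007 [P=1 RW=1 US=1 PS=0]
  L1: frame=0x32 idx=29 entry=0x34005 [P=1 RW=0 US=1 PS=0]
  ⇒ fault: PROTECTION_VIOLATION  — 2 lookups
#2 VA=0xDB8 (w,kernel):
  L0: frame=0x2E idx=0 entry=0x3D004 [P=0 RW=0 US=1 PS=0]
  ⇒ fault: PAGE_NOT_PRESENT  — 1 lookups
#3 VA=0x3A15529 (r,kernel):
  L0: frame=0x2E idx=29 entry=0x36007 [P=1 RW=1 US=1 PS=0]
  L1: frame=0x36 idx=21 entry=0x39007 [P=1 RW=1 US=1 PS=0]
  ⇒ phys 0x39529  [2 reads]

Access #2 fault: PAGE_NOT_PRESENT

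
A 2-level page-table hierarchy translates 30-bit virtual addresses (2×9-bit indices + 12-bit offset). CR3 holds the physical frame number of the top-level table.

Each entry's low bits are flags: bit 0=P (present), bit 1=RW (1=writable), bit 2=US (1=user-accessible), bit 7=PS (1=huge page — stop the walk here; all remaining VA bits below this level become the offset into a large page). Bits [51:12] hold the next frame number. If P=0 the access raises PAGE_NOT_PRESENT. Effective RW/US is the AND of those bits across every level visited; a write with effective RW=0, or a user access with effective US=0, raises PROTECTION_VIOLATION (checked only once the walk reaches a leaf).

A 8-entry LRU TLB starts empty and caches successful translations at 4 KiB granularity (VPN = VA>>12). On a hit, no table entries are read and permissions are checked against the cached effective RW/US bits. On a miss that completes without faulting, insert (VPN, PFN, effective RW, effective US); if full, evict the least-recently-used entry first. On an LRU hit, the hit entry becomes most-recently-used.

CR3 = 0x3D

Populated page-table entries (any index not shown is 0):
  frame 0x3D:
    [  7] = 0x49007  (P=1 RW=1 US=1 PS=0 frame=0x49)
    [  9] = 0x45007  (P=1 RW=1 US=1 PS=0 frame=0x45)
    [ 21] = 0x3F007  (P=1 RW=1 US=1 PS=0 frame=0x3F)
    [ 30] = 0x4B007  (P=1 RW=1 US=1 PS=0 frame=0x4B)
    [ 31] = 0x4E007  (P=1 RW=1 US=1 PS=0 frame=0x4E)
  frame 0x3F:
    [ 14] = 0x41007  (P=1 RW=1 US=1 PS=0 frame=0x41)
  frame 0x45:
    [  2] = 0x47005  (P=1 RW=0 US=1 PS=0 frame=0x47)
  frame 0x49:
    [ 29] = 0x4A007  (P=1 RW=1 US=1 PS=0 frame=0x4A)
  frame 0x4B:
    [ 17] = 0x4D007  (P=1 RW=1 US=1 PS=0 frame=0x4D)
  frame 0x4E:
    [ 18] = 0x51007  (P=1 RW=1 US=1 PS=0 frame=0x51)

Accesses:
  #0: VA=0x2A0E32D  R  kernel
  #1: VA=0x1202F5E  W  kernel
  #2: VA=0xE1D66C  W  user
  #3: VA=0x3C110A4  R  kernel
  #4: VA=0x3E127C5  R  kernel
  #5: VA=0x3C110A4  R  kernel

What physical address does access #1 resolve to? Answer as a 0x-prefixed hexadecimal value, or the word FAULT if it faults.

Per-access translation:
#0 VA=0x2A0E32D (r,kernel):
  L0 @0x3D[21] → 0x3F007  P=1,RW=1,US=1,PS=0
  L1 @0x3F[14] → 0x41007  P=1,RW=1,US=1,PS=0
  ⇒ phys 0x4132D  [2 reads]
#1 VA=0x1202F5E (w,kernel):
  L0 @0x3D[9] → 0x45007  P=1,RW=1,US=1,PS=0
  L1 @0x45[2] → 0x47005  P=1,RW=0,US=1,PS=0
  ✗ PROTECTION_VIOLATION  [2 reads]
#2 VA=0xE1D66C (w,user):
  L0 @0x3D[7] → 0x49007  P=1,RW=1,US=1,PS=0
  L1 @0x49[29] → 0x4A007  P=1,RW=1,US=1,PS=0
  ⇒ phys 0x4A66C  [2 reads]
#3 VA=0x3C110A4 (r,kernel):
  L0 @0x3D[30] → 0x4B007  P=1,RW=1,US=1,PS=0
  L1 @0x4B[17] → 0x4D007  P=1,RW=1,US=1,PS=0
  ⇒ phys 0x4D0A4  [2 reads]
#4 VA=0x3E127C5 (r,kernel):
  L0 @0x3D[31] → 0x4E007  P=1,RW=1,US=1,PS=0
  L1 @0x4E[18] → 0x51007  P=1,RW=1,US=1,PS=0
  ⇒ phys 0x517C5  [2 reads]
#5 VA=0x3C110A4 (r,kernel):
  TLB hit vpn=0x3C11 → PA=0x4D0A4

Access #1 PA: FAULT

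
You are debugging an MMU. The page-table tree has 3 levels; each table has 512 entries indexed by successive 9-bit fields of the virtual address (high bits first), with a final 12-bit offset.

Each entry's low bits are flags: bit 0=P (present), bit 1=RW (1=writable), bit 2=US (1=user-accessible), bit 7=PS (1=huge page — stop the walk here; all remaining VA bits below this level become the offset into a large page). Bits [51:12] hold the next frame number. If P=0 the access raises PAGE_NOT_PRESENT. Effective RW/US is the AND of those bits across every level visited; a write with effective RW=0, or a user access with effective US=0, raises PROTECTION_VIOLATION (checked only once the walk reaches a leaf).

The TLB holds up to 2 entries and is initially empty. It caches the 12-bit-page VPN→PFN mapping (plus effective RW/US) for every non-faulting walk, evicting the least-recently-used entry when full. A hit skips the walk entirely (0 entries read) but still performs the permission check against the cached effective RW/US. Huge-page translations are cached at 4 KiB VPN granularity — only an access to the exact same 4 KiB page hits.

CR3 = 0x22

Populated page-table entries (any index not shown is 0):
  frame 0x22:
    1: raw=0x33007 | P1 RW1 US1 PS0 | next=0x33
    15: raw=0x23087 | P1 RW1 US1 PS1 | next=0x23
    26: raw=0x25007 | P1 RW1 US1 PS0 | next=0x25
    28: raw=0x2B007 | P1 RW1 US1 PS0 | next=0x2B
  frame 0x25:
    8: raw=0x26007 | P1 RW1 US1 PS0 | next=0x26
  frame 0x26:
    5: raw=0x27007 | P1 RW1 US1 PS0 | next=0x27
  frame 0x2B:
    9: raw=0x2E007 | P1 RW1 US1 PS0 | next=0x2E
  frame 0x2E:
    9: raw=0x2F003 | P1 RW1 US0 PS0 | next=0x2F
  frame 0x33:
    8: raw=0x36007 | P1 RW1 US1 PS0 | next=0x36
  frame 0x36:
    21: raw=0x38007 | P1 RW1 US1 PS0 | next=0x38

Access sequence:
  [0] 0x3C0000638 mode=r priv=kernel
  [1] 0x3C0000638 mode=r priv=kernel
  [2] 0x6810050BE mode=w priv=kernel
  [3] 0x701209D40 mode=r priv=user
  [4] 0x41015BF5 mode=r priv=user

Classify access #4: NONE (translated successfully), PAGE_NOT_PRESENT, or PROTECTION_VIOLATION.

Walk each access:
#0 VA=0x3C0000638 (r,kernel):
  lvl0: tbl 0x22, slot 15 ⇒ 0x23087 (P1/RW1/US1/PS1)
  ✓ 0x23638 (huge @L0)  — 1 lookups
#1 VA=0x3C0000638 (r,kernel):
  TLB hit vpn=0x3C0000 → PA=0x23638
#2 VA=0x6810050BE (w,kernel):
  lvl0: tbl 0x22, slot 26 ⇒ 0x25007 (P1/RW1/US1/PS0)
  lvl1: tbl 0x25, slot 8 ⇒ 0x26007 (P1/RW1/US1/PS0)
  lvl2: tbl 0x26, slot 5 ⇒ 0x27007 (P1/RW1/US1/PS0)
  ✓ 0x270BE  — 3 lookups
#3 VA=0x701209D40 (r,user):
  lvl0: tbl 0x22, slot 28 ⇒ 0x2B007 (P1/RW1/US1/PS0)
  lvl1: tbl 0x2B, slot 9 ⇒ 0x2E007 (P1/RW1/US1/PS0)
  lvl2: tbl 0x2E, slot 9 ⇒ 0x2F003 (P1/RW1/US0/PS0)
  ✗ PROTECTION_VIOLATION  [3 reads]
#4 VA=0x41015BF5 (r,user):
  lvl0: tbl 0x22, slot 1 ⇒ 0x33007 (P1/RW1/US1/PS0)
  lvl1: tbl 0x33, slot 8 ⇒ 0x36007 (P1/RW1/US1/PS0)
  lvl2: tbl 0x36, slot 21 ⇒ 0x38007 (P1/RW1/US1/PS0)
  ✓ 0x38BF5  — 3 lookups

Access #4 fault: NONE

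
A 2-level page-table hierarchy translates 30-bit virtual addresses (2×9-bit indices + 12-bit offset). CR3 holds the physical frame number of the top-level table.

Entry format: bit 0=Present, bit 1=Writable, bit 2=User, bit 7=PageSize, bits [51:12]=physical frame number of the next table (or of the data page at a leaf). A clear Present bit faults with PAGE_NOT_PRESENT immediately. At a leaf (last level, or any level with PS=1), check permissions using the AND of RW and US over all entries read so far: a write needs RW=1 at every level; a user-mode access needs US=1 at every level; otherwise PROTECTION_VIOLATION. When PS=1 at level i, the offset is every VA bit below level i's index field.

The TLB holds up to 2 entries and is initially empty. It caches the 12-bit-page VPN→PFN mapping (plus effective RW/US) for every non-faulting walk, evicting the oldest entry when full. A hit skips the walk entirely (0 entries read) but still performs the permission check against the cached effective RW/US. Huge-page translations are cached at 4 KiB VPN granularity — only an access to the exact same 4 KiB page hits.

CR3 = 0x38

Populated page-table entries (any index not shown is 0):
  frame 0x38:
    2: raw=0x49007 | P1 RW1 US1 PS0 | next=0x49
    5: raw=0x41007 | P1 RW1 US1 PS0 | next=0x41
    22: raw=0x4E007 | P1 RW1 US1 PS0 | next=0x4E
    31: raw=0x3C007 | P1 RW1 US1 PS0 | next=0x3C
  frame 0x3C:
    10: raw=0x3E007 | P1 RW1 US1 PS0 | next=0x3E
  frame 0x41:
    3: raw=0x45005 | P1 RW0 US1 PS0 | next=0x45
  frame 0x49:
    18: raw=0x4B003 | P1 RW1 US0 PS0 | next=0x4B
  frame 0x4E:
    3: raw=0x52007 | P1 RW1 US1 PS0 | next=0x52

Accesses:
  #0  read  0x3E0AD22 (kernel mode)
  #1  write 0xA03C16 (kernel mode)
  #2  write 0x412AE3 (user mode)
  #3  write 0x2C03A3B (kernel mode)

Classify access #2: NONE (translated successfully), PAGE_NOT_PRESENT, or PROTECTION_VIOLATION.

Per-access translation:
#0 VA=0x3E0AD22 (r,kernel):
  [0] read 0x38 idx=31: raw=0x3C007 flags P=1 W=1 U=1 S=0
  [1] read 0x3C idx=10: raw=0x3E007 flags P=1 W=1 U=1 S=0
  → PA=0x3ED22  (2 entries read)
#1 VA=0xA03C16 (w,kernel):
  [0] read 0x38 idx=5: raw=0x41007 flags P=1 W=1 U=1 S=0
  [1] read 0x41 idx=3: raw=0x45005 flags P=1 W=0 U=1 S=0
  ⇒ fault: PROTECTION_VIOLATION  — 2 lookups
#2 VA=0x412AE3 (w,user):
  [0] read 0x38 idx=2: raw=0x49007 flags P=1 W=1 U=1 S=0
  [1] read 0x49 idx=18: raw=0x4B003 flags P=1 W=1 U=0 S=0
  ⇒ fault: PROTECTION_VIOLATION  — 2 lookups
#3 VA=0x2C03A3B (w,kernel):
  [0] read 0x38 idx=22: raw=0x4E007 flags P=1 W=1 U=1 S=0
  [1] read 0x4E idx=3: raw=0x52007 flags P=1 W=1 U=1 S=0
  → PA=0x52A3B  (2 entries read)

Access #2 fault: PROTECTION_VIOLATION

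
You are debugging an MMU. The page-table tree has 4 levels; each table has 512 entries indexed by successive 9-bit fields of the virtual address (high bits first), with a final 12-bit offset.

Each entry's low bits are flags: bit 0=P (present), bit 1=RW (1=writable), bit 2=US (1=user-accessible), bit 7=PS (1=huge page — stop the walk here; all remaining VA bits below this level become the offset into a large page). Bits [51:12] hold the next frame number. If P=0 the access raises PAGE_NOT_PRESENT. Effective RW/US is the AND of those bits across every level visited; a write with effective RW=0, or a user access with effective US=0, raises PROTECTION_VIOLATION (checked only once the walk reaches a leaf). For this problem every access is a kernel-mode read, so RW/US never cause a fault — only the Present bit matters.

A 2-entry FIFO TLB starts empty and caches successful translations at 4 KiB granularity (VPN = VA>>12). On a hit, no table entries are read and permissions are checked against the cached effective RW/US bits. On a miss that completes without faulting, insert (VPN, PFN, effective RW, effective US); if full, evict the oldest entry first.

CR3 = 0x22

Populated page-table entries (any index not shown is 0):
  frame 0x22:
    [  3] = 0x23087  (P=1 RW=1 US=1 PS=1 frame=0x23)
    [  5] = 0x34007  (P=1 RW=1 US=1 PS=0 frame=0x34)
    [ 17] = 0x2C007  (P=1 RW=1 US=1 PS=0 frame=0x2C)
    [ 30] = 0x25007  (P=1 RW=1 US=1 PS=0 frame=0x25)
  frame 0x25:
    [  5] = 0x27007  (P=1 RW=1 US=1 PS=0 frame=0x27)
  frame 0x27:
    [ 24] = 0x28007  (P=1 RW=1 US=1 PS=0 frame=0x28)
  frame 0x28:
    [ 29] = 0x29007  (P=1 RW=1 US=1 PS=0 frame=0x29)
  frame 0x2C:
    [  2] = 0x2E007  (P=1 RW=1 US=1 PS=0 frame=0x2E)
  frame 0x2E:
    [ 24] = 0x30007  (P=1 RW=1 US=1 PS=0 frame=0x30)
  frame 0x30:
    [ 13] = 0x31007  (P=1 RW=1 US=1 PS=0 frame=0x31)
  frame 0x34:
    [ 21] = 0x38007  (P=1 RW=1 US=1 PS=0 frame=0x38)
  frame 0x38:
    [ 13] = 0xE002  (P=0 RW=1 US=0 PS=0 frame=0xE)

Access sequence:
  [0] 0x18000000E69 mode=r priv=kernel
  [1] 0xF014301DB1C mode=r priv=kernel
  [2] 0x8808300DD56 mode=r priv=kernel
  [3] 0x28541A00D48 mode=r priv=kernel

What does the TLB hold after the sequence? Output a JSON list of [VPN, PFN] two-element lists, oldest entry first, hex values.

Walk each access:
#0 VA=0x18000000E69 (r,kernel):
  [0] read 0x22 idx=3: raw=0x23087 flags P=1 W=1 U=1 S=1
  ✓ 0x23E69 (huge @L0)  — 1 lookups
#1 VA=0xF014301DB1C (r,kernel):
  [0] read 0x22 idx=30: raw=0x25007 flags P=1 W=1 U=1 S=0
  [1] read 0x25 idx=5: raw=0x27007 flags P=1 W=1 U=1 S=0
  [2] read 0x27 idx=24: raw=0x28007 flags P=1 W=1 U=1 S=0
  [3] read 0x28 idx=29: raw=0x29007 flags P=1 W=1 U=1 S=0
  ✓ 0x29B1C  — 4 lookups
#2 VA=0x8808300DD56 (r,kernel):
  [0] read 0x22 idx=17: raw=0x2C007 flags P=1 W=1 U=1 S=0
  [1] read 0x2C idx=2: raw=0x2E007 flags P=1 W=1 U=1 S=0
  [2] read 0x2E idx=24: raw=0x30007 flags P=1 W=1 U=1 S=0
  [3] read 0x30 idx=13: raw=0x31007 flags P=1 W=1 U=1 S=0
  ✓ 0x31D56  — 4 lookups
#3 VA=0x28541A00D48 (r,kernel):
  [0] read 0x22 idx=5: raw=0x34007 flags P=1 W=1 U=1 S=0
  [1] read 0x34 idx=21: raw=0x38007 flags P=1 W=1 U=1 S=0
  [2] read 0x38 idx=13: raw=0xE002 flags P=0 W=1 U=0 S=0
  ⇒ fault: PAGE_NOT_PRESENT  — 3 lookups

TLB: [["0xF014301D", "0x29"], ["0x8808300D", "0x31"]]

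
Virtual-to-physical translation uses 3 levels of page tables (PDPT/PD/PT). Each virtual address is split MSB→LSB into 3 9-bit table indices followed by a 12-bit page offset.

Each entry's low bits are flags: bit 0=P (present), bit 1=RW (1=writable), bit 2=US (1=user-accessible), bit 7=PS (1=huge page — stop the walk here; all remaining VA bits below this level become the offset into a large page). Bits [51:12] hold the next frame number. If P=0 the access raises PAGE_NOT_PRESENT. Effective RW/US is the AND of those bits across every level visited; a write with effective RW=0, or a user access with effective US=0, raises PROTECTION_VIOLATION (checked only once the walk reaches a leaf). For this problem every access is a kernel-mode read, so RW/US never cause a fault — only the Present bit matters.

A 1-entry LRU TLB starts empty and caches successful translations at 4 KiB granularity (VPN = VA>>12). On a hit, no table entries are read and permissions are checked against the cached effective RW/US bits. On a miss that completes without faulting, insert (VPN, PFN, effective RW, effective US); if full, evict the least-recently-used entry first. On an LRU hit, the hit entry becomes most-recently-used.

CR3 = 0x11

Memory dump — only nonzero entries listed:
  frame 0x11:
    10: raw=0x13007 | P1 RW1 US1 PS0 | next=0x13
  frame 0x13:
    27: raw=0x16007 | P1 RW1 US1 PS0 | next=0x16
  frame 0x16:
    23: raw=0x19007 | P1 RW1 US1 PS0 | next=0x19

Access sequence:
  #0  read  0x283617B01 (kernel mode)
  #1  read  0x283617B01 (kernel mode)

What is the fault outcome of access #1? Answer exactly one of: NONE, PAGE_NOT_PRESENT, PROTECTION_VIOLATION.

Trace:
#0 VA=0x283617B01 (r,kernel):
  [0] read 0x11 idx=10: raw=0x13007 flags P=1 W=1 U=1 S=0
  [1] read 0x13 idx=27: raw=0x16007 flags P=1 W=1 U=1 S=0
  [2] read 0x16 idx=23: raw=0x19007 flags P=1 W=1 U=1 S=0
  ✓ 0x19B01  — 3 lookups
#1 VA=0x283617B01 (r,kernel):
  TLB hit vpn=0x283617 → PA=0x19B01

Access #1 fault: NONE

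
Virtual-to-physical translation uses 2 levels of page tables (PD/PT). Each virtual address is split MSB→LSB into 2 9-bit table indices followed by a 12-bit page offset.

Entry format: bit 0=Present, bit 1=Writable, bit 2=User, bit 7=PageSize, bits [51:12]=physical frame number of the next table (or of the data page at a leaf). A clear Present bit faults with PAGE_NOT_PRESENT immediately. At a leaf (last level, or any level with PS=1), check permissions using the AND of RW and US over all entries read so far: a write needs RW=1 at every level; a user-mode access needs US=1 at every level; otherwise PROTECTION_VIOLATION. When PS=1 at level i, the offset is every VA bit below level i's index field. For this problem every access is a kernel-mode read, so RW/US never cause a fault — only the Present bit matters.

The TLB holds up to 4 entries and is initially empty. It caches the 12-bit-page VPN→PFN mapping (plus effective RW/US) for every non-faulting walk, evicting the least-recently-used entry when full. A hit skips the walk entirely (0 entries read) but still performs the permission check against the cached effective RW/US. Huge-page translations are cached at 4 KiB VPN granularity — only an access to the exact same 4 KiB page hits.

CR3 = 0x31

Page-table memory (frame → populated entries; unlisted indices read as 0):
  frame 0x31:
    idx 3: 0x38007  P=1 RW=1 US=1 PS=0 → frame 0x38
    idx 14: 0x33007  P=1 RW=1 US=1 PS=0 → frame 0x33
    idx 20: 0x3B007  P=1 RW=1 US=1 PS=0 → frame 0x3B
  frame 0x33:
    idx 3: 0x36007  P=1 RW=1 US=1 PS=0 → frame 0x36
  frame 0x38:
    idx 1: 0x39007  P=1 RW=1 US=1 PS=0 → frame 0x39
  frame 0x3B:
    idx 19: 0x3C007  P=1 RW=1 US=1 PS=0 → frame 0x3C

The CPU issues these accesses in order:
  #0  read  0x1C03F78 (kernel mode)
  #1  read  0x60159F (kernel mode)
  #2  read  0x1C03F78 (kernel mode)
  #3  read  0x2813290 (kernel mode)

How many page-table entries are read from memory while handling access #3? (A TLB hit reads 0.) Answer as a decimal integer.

Trace:
#0 VA=0x1C03F78 (r,kernel):
  L0: frame=0x31 idx=14 entry=0x33007 [P=1 RW=1 US=1 PS=0]
  L1: frame=0x33 idx=3 entry=0x36007 [P=1 RW=1 US=1 PS=0]
  → PA=0x36F78  (2 entries read)
#1 VA=0x60159F (r,kernel):
  L0: frame=0x31 idx=3 entry=0x38007 [P=1 RW=1 US=1 PS=0]
  L1: frame=0x38 idx=1 entry=0x39007 [P=1 RW=1 US=1 PS=0]
  → PA=0x3959F  (2 entries read)
#2 VA=0x1C03F78 (r,kernel):
  TLB hit vpn=0x1C03 → PA=0x36F78
#3 VA=0x2813290 (r,kernel):
  L0: frame=0x31 idx=20 entry=0x3B007 [P=1 RW=1 US=1 PS=0]
  L1: frame=0x3B idx=19 entry=0x3C007 [P=1 RW=1 US=1 PS=0]
  → PA=0x3C290  (2 entries read)

Entries read for #3: 2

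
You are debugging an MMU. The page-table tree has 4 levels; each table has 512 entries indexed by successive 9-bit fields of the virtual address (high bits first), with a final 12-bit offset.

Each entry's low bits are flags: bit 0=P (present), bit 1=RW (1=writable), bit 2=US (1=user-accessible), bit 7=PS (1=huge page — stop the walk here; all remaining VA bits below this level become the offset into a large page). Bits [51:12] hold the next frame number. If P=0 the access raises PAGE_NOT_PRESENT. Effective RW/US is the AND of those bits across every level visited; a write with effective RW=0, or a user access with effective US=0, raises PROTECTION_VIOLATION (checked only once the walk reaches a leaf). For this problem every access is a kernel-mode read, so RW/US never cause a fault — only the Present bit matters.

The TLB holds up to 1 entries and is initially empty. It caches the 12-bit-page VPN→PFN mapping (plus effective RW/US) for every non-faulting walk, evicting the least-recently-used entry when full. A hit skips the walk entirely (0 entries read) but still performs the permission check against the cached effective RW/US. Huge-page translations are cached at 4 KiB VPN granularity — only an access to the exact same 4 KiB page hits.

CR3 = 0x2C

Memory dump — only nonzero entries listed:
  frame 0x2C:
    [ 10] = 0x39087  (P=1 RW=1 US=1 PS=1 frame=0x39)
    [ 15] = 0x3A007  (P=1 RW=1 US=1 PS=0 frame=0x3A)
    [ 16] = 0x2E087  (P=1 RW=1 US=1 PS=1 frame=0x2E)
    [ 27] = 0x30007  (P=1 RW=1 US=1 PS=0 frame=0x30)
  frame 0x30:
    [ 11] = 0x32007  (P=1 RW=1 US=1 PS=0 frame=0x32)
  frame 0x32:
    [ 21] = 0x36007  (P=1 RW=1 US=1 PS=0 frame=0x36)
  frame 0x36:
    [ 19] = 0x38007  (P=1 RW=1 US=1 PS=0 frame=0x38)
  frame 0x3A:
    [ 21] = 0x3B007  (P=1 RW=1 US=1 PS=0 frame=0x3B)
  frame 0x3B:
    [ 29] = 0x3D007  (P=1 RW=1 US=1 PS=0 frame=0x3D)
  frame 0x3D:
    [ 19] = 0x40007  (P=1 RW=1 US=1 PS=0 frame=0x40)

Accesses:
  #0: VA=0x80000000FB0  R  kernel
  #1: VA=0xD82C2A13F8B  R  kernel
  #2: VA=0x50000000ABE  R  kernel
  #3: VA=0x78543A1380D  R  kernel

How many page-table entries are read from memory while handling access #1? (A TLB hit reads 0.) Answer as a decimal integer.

Walk each access:
#0 VA=0x80000000FB0 (r,kernel):
  [0] read 0x2C idx=16: raw=0x2E087 flags P=1 W=1 U=1 S=1
  → PA=0x2EFB0 (huge @L0)  (1 entries read)
#1 VA=0xD82C2A13F8B (r,kernel):
  [0] read 0x2C idx=27: raw=0x30007 flags P=1 W=1 U=1 S=0
  [1] read 0x30 idx=11: raw=0x32007 flags P=1 W=1 U=1 S=0
  [2] read 0x32 idx=21: raw=0x36007 flags P=1 W=1 U=1 S=0
  [3] read 0x36 idx=19: raw=0x38007 flags P=1 W=1 U=1 S=0
  → PA=0x38F8B  (4 entries read)
#2 VA=0x50000000ABE (r,kernel):
  [0] read 0x2C idx=10: raw=0x39087 flags P=1 W=1 U=1 S=1
  → PA=0x39ABE (huge @L0)  (1 entries read)
#3 VA=0x78543A1380D (r,kernel):
  [0] read 0x2C idx=15: raw=0x3A007 flags P=1 W=1 U=1 S=0
  [1] read 0x3A idx=21: raw=0x3B007 flags P=1 W=1 U=1 S=0
  [2] read 0x3B idx=29: raw=0x3D007 flags P=1 W=1 U=1 S=0
  [3] read 0x3D idx=19: raw=0x40007 flags P=1 W=1 U=1 S=0
  → PA=0x4080D  (4 entries read)

Entries read for #1: 4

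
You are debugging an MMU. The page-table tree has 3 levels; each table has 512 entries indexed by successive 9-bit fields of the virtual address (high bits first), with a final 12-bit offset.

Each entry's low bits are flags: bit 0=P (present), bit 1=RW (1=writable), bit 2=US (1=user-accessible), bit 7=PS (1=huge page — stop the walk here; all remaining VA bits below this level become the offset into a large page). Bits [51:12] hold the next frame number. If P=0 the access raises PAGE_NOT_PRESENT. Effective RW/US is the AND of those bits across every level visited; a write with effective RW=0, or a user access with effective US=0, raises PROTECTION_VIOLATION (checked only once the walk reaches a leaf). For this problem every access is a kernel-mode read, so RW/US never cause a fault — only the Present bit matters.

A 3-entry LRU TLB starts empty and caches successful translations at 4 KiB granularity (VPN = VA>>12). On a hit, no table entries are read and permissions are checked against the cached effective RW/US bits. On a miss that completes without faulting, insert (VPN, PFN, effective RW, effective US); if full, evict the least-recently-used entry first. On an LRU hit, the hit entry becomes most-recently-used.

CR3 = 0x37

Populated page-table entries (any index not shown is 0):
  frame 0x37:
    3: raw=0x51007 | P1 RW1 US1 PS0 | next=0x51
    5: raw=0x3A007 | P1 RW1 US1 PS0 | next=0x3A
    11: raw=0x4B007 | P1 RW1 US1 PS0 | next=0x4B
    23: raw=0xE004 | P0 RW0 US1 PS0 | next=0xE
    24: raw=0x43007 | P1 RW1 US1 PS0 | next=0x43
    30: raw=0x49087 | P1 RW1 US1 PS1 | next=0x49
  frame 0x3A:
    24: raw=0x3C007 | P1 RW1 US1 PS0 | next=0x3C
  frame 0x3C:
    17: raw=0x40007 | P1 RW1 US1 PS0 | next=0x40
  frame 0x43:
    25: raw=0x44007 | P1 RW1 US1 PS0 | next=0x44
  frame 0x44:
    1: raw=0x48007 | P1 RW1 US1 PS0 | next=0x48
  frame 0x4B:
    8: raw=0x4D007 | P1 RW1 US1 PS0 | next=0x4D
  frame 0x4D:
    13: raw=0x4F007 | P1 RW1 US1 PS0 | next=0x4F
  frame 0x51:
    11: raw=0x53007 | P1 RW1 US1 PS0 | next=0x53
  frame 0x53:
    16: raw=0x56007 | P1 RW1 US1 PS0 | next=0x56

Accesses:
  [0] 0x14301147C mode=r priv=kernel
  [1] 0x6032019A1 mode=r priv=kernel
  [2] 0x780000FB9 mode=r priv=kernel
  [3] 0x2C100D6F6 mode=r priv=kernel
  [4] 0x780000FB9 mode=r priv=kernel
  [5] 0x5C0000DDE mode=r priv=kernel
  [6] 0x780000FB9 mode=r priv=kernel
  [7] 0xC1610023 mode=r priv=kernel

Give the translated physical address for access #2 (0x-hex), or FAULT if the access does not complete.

Trace:
#0 VA=0x14301147C (r,kernel):
  lvl0: tbl 0x37, slot 5 ⇒ 0x3A007 (P1/RW1/US1/PS0)
  lvl1: tbl 0x3A, slot 24 ⇒ 0x3C007 (P1/RW1/US1/PS0)
  lvl2: tbl 0x3C, slot 17 ⇒ 0x40007 (P1/RW1/US1/PS0)
  → PA=0x4047C  (3 entries read)
#1 VA=0x6032019A1 (r,kernel):
  lvl0: tbl 0x37, slot 24 ⇒ 0x43007 (P1/RW1/US1/PS0)
  lvl1: tbl 0x43, slot 25 ⇒ 0x44007 (P1/RW1/US1/PS0)
  lvl2: tbl 0x44, slot 1 ⇒ 0x48007 (P1/RW1/US1/PS0)
  → PA=0x489A1  (3 entries read)
#2 VA=0x780000FB9 (r,kernel):
  lvl0: tbl 0x37, slot 30 ⇒ 0x49087 (P1/RW1/US1/PS1)
  → PA=0x49FB9 (huge @L0)  (1 entries read)
#3 VA=0x2C100D6F6 (r,kernel):
  lvl0: tbl 0x37, slot 11 ⇒ 0x4B007 (P1/RW1/US1/PS0)
  lvl1: tbl 0x4B, slot 8 ⇒ 0x4D007 (P1/RW1/US1/PS0)
  lvl2: tbl 0x4D, slot 13 ⇒ 0x4F007 (P1/RW1/US1/PS0)
  → PA=0x4F6F6  (3 entries read)
#4 VA=0x780000FB9 (r,kernel):
  TLB hit vpn=0x780000 → PA=0x49FB9
#5 VA=0x5C0000DDE (r,kernel):
  lvl0: tbl 0x37, slot 23 ⇒ 0xE004 (P0/RW0/US1/PS0)
  ⇒ fault: PAGE_NOT_PRESENT  — 1 lookups
#6 VA=0x780000FB9 (r,kernel):
  TLB hit vpn=0x780000 → PA=0x49FB9
#7 VA=0xC1610023 (r,kernel):
  lvl0: tbl 0x37, slot 3 ⇒ 0x51007 (P1/RW1/US1/PS0)
  lvl1: tbl 0x51, slot 11 ⇒ 0x53007 (P1/RW1/US1/PS0)
  lvl2: tbl 0x53, slot 16 ⇒ 0x56007 (P1/RW1/US1/PS0)
  → PA=0x56023  (3 entries read)

Access #2 PA: 0x49FB9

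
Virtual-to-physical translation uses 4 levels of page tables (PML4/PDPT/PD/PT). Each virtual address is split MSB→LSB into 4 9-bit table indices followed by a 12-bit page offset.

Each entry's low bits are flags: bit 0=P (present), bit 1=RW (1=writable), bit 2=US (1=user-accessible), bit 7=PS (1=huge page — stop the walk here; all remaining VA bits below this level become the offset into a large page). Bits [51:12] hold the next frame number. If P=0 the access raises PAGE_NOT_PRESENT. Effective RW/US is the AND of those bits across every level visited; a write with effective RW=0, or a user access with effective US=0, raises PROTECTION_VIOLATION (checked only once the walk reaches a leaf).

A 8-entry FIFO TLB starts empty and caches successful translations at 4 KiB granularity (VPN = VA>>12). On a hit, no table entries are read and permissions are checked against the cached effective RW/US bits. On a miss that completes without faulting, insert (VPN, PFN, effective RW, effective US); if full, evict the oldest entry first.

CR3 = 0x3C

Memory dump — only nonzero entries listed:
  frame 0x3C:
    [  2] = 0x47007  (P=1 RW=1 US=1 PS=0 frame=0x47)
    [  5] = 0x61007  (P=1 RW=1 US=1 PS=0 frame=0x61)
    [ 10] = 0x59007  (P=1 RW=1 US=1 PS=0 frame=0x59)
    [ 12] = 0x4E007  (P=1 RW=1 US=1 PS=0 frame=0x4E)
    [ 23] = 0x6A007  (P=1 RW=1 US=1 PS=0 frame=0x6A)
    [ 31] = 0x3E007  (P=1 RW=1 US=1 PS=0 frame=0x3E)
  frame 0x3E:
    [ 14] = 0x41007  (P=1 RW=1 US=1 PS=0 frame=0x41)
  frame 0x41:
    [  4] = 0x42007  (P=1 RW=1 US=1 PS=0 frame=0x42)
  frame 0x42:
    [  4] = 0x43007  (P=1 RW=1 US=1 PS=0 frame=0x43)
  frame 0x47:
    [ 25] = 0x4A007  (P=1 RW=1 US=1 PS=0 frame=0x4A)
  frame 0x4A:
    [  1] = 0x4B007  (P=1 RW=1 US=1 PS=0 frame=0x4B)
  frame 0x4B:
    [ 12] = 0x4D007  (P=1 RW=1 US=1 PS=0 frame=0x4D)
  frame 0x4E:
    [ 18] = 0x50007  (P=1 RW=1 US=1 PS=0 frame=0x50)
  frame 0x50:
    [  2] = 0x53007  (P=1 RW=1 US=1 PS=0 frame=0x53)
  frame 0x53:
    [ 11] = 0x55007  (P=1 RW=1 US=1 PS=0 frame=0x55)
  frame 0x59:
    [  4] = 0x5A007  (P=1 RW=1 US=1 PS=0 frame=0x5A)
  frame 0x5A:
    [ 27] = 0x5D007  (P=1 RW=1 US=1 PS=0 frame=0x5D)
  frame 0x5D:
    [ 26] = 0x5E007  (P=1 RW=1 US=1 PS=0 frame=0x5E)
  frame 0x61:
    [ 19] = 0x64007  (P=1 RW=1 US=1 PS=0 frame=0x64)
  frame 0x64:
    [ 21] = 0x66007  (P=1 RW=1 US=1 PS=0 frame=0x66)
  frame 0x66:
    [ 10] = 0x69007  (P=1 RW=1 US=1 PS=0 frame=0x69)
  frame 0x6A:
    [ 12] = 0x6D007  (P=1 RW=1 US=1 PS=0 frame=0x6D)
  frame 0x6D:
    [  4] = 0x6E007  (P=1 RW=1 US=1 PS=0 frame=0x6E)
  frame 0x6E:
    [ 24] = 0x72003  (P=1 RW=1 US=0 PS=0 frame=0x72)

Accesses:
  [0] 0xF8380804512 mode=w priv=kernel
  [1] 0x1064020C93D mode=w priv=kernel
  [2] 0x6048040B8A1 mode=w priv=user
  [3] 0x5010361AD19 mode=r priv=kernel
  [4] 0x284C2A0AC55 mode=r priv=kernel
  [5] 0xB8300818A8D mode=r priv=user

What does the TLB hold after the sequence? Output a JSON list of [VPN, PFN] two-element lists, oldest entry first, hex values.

Trace:
#0 VA=0xF8380804512 (w,kernel):
  lvl0: tbl 0x3C, slot 31 ⇒ 0x3E007 (P1/RW1/US1/PS0)
  lvl1: tbl 0x3E, slot 14 ⇒ 0x41007 (P1/RW1/US1/PS0)
  lvl2: tbl 0x41, slot 4 ⇒ 0x42007 (P1/RW1/US1/PS0)
  lvl3: tbl 0x42, slot 4 ⇒ 0x43007 (P1/RW1/US1/PS0)
  → PA=0x43512  (4 entries read)
#1 VA=0x1064020C93D (w,kernel):
  lvl0: tbl 0x3C, slot 2 ⇒ 0x47007 (P1/RW1/US1/PS0)
  lvl1: tbl 0x47, slot 25 ⇒ 0x4A007 (P1/RW1/US1/PS0)
  lvl2: tbl 0x4A, slot 1 ⇒ 0x4B007 (P1/RW1/US1/PS0)
  lvl3: tbl 0x4B, slot 12 ⇒ 0x4D007 (P1/RW1/US1/PS0)
  → PA=0x4D93D  (4 entries read)
#2 VA=0x6048040B8A1 (w,user):
  lvl0: tbl 0x3C, slot 12 ⇒ 0x4E007 (P1/RW1/US1/PS0)
  lvl1: tbl 0x4E, slot 18 ⇒ 0x50007 (P1/RW1/US1/PS0)
  lvl2: tbl 0x50, slot 2 ⇒ 0x53007 (P1/RW1/US1/PS0)
  lvl3: tbl 0x53, slot 11 ⇒ 0x55007 (P1/RW1/US1/PS0)
  → PA=0x558A1  (4 entries read)
#3 VA=0x5010361AD19 (r,kernel):
  lvl0: tbl 0x3C, slot 10 ⇒ 0x59007 (P1/RW1/US1/PS0)
  lvl1: tbl 0x59, slot 4 ⇒ 0x5A007 (P1/RW1/US1/PS0)
  lvl2: tbl 0x5A, slot 27 ⇒ 0x5D007 (P1/RW1/US1/PS0)
  lvl3: tbl 0x5D, slot 26 ⇒ 0x5E007 (P1/RW1/US1/PS0)
  → PA=0x5ED19  (4 entries read)
#4 VA=0x284C2A0AC55 (r,kernel):
  lvl0: tbl 0x3C, slot 5 ⇒ 0x61007 (P1/RW1/US1/PS0)
  lvl1: tbl 0x61, slot 19 ⇒ 0x64007 (P1/RW1/US1/PS0)
  lvl2: tbl 0x64, slot 21 ⇒ 0x66007 (P1/RW1/US1/PS0)
  lvl3: tbl 0x66, slot 10 ⇒ 0x69007 (P1/RW1/US1/PS0)
  → PA=0x69C55  (4 entries read)
#5 VA=0xB8300818A8D (r,user):
  lvl0: tbl 0x3C, slot 23 ⇒ 0x6A007 (P1/RW1/US1/PS0)
  lvl1: tbl 0x6A, slot 12 ⇒ 0x6D007 (P1/RW1/US1/PS0)
  lvl2: tbl 0x6D, slot 4 ⇒ 0x6E007 (P1/RW1/US1/PS0)
  lvl3: tbl 0x6E, slot 24 ⇒ 0x72003 (P1/RW1/US0/PS0)
  ✗ PROTECTION_VIOLATION  [4 reads]

TLB: [["0xF8380804", "0x43"], ["0x1064020C", "0x4D"], ["0x6048040B", "0x55"], ["0x5010361A", "0x5E"], ["0x284C2A0A", "0x69"]]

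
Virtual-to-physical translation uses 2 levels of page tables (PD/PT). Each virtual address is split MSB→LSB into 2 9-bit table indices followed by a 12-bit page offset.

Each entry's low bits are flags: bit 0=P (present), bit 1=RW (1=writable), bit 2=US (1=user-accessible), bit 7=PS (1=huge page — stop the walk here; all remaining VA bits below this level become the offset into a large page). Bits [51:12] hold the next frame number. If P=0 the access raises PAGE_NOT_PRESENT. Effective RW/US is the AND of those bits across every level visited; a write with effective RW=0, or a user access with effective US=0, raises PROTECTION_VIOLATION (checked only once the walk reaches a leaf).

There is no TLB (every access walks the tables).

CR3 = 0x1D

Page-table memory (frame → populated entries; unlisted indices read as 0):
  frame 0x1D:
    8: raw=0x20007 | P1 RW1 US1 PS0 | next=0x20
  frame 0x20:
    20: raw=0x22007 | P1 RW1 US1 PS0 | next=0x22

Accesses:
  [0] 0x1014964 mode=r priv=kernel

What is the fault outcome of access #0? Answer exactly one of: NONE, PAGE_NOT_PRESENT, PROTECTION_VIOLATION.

Per-access translation:
#0 VA=0x1014964 (r,kernel):
  [0] read 0x1D idx=8: raw=0x20007 flags P=1 W=1 U=1 S=0
  [1] read 0x20 idx=20: raw=0x22007 flags P=1 W=1 U=1 S=0
  ⇒ phys 0x22964  [2 reads]

Access #0 fault: NONE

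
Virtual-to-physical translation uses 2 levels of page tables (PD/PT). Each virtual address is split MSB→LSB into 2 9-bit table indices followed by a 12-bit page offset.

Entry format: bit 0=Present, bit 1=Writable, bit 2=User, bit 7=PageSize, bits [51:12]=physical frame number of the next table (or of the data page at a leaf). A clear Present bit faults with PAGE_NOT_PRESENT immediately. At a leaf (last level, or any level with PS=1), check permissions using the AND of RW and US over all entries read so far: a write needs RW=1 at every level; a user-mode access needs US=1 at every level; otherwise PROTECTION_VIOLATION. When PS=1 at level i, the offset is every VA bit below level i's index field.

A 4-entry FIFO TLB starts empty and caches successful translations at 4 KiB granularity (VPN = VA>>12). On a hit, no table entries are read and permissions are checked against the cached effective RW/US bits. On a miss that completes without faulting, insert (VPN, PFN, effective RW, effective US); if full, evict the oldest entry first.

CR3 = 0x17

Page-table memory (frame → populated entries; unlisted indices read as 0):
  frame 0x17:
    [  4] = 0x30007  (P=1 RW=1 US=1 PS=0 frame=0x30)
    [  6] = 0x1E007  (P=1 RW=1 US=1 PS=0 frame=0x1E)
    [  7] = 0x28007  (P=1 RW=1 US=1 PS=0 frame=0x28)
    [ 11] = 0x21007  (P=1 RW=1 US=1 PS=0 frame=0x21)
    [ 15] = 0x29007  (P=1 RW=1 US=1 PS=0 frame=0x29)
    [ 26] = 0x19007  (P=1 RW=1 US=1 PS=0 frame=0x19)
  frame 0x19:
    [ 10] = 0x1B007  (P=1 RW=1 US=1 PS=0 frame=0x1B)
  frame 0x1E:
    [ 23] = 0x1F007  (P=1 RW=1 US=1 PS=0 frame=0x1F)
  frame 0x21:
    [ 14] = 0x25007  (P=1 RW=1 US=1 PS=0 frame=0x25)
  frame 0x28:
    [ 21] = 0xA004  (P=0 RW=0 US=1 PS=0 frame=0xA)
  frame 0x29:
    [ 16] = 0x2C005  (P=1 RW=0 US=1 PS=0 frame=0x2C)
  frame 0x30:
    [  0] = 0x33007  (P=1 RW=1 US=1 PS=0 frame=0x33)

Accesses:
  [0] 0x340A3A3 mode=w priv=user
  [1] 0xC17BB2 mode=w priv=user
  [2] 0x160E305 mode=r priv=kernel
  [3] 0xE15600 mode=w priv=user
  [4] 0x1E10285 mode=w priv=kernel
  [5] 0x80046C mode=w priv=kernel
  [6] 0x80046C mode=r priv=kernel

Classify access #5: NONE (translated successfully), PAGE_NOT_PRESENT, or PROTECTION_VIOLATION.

Per-access translation:
#0 VA=0x340A3A3 (w,user):
  [0] read 0x17 idx=26: raw=0x19007 flags P=1 W=1 U=1 S=0
  [1] read 0x19 idx=10: raw=0x1B007 flags P=1 W=1 U=1 S=0
  ⇒ phys 0x1B3A3  [2 reads]
#1 VA=0xC17BB2 (w,user):
  [0] read 0x17 idx=6: raw=0x1E007 flags P=1 W=1 U=1 S=0
  [1] read 0x1E idx=23: raw=0x1F007 flags P=1 W=1 U=1 S=0
  ⇒ phys 0x1FBB2  [2 reads]
#2 VA=0x160E305 (r,kernel):
  [0] read 0x17 idx=11: raw=0x21007 flags P=1 W=1 U=1 S=0
  [1] read 0x21 idx=14: raw=0x25007 flags P=1 W=1 U=1 S=0
  ⇒ phys 0x25305  [2 reads]
#3 VA=0xE15600 (w,user):
  [0] read 0x17 idx=7: raw=0x28007 flags P=1 W=1 U=1 S=0
  [1] read 0x28 idx=21: raw=0xA004 flags P=0 W=0 U=1 S=0
  ⇒ fault: PAGE_NOT_PRESENT  — 2 lookups
#4 VA=0x1E10285 (w,kernel):
  [0] read 0x17 idx=15: raw=0x29007 flags P=1 W=1 U=1 S=0
  [1] read 0x29 idx=16: raw=0x2C005 flags P=1 W=0 U=1 S=0
  ⇒ fault: PROTECTION_VIOLATION  — 2 lookups
#5 VA=0x80046C (w,kernel):
  [0] read 0x17 idx=4: raw=0x30007 flags P=1 W=1 U=1 S=0
  [1] read 0x30 idx=0: raw=0x33007 flags P=1 W=1 U=1 S=0
  ⇒ phys 0x3346C  [2 reads]
#6 VA=0x80046C (r,kernel):
  TLB hit vpn=0x800 → PA=0x3346C

Access #5 fault: NONE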